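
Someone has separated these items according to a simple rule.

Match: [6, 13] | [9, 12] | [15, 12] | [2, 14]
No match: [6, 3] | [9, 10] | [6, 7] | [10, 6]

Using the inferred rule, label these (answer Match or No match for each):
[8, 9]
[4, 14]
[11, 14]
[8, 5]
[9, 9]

Rule: second ≥ 12. This holds for each 'Match' example and fails for each 'No match' one.
[8, 9]: No match (second 9). [4, 14]: Match (second 14). [11, 14]: Match (second 14). [8, 5]: No match (second 5). [9, 9]: No match (second 9).

No match, Match, Match, No match, No match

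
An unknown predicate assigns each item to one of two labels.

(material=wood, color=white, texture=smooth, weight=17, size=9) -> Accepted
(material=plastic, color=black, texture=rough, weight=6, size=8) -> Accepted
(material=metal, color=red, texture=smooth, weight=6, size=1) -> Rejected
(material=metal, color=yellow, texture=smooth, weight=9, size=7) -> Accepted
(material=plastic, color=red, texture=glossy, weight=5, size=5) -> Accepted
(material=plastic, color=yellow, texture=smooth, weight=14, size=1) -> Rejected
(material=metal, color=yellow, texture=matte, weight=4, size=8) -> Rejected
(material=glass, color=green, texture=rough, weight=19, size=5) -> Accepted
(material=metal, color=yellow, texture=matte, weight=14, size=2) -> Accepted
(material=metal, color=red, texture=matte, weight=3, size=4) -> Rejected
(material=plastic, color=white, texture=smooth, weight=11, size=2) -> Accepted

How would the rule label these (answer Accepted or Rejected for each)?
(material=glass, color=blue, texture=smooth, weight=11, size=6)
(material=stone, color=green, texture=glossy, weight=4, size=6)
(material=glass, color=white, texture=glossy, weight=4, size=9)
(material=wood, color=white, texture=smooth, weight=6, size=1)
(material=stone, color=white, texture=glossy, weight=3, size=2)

One predicate separates the groups cleanly: weight ≥ 5 AND size ≥ 2.

Accepted, Rejected, Rejected, Rejected, Rejected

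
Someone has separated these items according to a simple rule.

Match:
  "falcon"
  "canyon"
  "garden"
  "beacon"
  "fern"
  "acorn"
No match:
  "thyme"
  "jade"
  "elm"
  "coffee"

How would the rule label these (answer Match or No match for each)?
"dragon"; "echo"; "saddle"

Match, No match, No match

Rule: contains 'n'. This holds for each 'Match' example and fails for each 'No match' one.
"dragon": has 'n', checks out → Match.
"echo": no 'n', does not satisfy this → No match.
"saddle": no 'n', does not satisfy this → No match.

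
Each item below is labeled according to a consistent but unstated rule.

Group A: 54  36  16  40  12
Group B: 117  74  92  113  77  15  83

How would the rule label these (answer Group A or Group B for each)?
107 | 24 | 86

Group B, Group A, Group B

Rule: even AND at most 54. This holds for each 'Group A' example and fails for each 'Group B' one.
107 — 107 is odd, 107 > 54, hence Group B.
24 — 24 is even, 24 ≤ 54, hence Group A.
86 — 86 is even, 86 > 54, hence Group B.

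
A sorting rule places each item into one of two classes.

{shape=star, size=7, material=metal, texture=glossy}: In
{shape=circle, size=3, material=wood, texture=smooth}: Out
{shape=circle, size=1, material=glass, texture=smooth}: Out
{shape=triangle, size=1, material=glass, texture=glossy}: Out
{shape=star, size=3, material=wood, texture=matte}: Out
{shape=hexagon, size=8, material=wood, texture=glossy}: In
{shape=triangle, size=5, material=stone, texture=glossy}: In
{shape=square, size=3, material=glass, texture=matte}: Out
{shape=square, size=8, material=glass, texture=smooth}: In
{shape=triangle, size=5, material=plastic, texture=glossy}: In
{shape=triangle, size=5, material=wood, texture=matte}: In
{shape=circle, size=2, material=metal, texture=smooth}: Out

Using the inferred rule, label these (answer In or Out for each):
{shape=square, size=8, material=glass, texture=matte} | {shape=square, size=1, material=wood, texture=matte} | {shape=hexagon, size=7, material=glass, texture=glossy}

The simplest hypothesis consistent with all the labels is: size ≥ 5.

In, Out, In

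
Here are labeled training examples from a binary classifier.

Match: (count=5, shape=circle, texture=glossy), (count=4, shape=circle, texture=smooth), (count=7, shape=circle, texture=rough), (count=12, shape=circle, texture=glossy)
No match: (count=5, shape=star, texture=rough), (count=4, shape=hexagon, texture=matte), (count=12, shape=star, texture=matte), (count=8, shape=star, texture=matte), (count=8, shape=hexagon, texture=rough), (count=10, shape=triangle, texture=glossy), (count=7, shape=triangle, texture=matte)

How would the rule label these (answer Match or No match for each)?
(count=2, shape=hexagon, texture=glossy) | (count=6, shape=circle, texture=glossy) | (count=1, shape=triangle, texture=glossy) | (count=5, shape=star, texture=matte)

Every 'Match' example satisfies: shape is circle. None of the 'No match' examples do.

No match, Match, No match, No match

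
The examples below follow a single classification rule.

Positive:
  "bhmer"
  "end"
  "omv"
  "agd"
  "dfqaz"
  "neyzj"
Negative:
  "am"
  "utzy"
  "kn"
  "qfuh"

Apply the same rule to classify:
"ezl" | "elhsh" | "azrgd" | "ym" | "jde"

Looking at the examples, the only property every 'Positive' case has and every 'Negative' case lacks is: odd length.

Positive, Positive, Positive, Negative, Positive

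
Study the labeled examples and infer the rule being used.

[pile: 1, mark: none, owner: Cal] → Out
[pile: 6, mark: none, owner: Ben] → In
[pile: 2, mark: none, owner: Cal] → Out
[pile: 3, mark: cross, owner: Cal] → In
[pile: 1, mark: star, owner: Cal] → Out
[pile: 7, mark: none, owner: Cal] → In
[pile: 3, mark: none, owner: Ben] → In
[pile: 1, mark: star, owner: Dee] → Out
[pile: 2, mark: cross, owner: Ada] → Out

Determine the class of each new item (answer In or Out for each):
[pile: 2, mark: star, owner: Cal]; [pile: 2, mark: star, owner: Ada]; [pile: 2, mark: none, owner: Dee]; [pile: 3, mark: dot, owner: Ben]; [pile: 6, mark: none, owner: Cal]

Out, Out, Out, In, In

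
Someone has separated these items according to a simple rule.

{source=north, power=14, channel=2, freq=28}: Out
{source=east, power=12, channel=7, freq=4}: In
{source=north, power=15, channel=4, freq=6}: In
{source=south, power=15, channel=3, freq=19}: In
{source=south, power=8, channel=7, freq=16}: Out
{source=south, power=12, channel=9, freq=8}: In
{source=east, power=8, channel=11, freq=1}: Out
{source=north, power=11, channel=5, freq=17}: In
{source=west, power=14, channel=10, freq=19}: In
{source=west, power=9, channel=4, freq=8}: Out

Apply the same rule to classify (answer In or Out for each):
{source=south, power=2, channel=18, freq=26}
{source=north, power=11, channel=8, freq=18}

Out, In

One predicate separates the groups cleanly: freq ≤ 19 AND power ≥ 11.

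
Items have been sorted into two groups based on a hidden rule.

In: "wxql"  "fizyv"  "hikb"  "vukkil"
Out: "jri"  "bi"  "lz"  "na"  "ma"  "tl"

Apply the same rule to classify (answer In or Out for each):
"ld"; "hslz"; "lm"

Out, In, Out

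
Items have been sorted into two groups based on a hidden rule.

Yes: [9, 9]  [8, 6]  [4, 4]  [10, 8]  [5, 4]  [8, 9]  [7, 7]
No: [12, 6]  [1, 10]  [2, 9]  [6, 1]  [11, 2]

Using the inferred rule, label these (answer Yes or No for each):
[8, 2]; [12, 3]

No, No

The simplest hypothesis consistent with all the labels is: |first − second| ≤ 2.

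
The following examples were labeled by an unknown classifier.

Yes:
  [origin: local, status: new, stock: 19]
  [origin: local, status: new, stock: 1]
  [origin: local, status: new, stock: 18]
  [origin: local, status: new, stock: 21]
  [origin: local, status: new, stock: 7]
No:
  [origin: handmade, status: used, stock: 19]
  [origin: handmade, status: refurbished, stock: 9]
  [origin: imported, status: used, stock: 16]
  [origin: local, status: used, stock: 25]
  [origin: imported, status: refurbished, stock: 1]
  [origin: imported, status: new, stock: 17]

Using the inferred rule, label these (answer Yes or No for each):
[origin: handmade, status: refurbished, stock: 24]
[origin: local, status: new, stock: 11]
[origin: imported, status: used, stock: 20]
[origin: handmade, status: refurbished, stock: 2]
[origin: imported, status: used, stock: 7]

No, Yes, No, No, No

The simplest hypothesis consistent with all the labels is: origin is local AND status is new.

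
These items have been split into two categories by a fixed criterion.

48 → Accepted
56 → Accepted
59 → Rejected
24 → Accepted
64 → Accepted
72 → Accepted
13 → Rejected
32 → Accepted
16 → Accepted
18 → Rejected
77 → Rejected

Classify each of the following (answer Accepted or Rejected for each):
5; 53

All 'Accepted' examples share one property — multiple of 4 — and every 'Rejected' example lacks it.
5 → 5 = 4·1 + 1 → Rejected. 53 → 53 = 4·13 + 1 → Rejected.

Rejected, Rejected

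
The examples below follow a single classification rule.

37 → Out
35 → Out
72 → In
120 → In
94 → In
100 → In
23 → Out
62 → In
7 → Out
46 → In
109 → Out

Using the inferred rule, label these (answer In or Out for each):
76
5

'In' ⟺ even.
76 — 76 is even, hence In. 5 — 5 is odd, hence Out.

In, Out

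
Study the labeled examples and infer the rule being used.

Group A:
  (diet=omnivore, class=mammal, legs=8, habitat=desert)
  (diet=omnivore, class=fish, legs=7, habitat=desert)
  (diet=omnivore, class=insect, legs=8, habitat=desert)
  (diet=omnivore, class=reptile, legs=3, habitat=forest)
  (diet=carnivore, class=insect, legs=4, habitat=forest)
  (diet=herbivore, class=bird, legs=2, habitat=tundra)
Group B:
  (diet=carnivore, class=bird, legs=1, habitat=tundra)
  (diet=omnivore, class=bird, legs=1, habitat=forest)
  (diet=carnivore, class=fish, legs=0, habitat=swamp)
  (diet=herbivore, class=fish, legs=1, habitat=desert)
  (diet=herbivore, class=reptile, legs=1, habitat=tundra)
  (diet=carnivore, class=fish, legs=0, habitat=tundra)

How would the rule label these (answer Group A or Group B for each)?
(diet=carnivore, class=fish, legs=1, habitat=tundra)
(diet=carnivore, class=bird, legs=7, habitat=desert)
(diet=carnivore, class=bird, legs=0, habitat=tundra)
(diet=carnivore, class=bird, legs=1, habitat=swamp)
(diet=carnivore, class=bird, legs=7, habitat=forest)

All 'Group A' examples share one property — legs ≥ 2 — and every 'Group B' example lacks it.

Group B, Group A, Group B, Group B, Group A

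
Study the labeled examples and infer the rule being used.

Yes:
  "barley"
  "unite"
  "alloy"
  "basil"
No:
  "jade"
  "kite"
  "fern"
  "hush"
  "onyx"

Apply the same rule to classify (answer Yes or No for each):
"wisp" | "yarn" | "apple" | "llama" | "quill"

No, No, Yes, Yes, Yes

The rule appears to be: length ≥ 5.
"wisp" → length 4 → No.
"yarn" → length 4 → No.
"apple" → length 5 → Yes.
"llama" → length 5 → Yes.
"quill" → length 5 → Yes.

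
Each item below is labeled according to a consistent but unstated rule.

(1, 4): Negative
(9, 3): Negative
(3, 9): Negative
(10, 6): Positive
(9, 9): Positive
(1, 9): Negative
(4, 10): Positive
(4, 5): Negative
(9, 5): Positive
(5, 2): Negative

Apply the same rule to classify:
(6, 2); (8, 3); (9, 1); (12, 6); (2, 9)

Negative, Negative, Negative, Positive, Negative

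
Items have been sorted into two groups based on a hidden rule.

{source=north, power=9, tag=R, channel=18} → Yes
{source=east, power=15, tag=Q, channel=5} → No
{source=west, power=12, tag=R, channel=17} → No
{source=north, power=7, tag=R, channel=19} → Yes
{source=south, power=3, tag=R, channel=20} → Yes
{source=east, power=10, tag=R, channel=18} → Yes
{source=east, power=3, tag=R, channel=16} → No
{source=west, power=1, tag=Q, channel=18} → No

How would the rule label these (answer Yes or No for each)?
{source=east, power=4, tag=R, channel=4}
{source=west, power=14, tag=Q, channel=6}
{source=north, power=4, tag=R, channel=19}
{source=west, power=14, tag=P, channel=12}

No, No, Yes, No

The classifier is using: tag is R AND channel ≥ 18.
No: {source=east, power=4, tag=R, channel=4}, since tag is R, channel = 4.
No: {source=west, power=14, tag=Q, channel=6}, since tag is Q, channel = 6.
Yes: {source=north, power=4, tag=R, channel=19}, since tag is R, channel = 19.
No: {source=west, power=14, tag=P, channel=12}, since tag is P, channel = 12.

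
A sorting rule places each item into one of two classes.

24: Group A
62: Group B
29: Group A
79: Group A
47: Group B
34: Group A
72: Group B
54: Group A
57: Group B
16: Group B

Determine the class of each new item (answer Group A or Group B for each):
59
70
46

Group A, Group B, Group B

Looking at the examples, the only property every 'Group A' case has and every 'Group B' case lacks is: ≡ 4 (mod 5).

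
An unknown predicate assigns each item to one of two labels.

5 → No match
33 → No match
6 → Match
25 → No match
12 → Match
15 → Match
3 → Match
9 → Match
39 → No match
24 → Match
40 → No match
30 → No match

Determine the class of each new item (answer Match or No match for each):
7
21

The rule appears to be: multiple of 3 AND at most 24.
7: 7 = 3·2 + 1, 7 ≤ 24, lacks this property → No match. 21: 21 = 3·7, 21 ≤ 24, fits → Match.

No match, Match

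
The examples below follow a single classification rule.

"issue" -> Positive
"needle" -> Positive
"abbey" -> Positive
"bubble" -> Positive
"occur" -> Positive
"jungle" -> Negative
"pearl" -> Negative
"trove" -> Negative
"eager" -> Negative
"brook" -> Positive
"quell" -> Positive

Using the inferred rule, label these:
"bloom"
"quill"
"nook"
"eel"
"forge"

One predicate separates the groups cleanly: has a double letter.

Positive, Positive, Positive, Positive, Negative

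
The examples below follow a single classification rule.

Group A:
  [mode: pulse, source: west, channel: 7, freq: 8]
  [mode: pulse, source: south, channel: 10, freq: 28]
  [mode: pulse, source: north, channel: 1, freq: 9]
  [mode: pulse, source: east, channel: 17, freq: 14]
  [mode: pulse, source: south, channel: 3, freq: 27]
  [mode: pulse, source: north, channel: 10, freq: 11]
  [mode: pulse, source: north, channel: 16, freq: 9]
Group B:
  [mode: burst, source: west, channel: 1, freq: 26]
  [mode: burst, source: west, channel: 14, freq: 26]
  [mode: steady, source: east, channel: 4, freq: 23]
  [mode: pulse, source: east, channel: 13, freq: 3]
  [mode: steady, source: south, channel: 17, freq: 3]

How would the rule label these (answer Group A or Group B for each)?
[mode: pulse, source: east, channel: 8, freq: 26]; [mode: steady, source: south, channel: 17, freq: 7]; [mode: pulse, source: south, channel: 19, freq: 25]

Group A, Group B, Group A

Rule: mode is pulse AND freq ≥ 8. This holds for each 'Group A' example and fails for each 'Group B' one.
[mode: pulse, source: east, channel: 8, freq: 26]: mode is pulse, freq = 26, satisfies this → Group A.
[mode: steady, source: south, channel: 17, freq: 7]: mode is steady, freq = 7, doesn't qualify → Group B.
[mode: pulse, source: south, channel: 19, freq: 25]: mode is pulse, freq = 25, satisfies this → Group A.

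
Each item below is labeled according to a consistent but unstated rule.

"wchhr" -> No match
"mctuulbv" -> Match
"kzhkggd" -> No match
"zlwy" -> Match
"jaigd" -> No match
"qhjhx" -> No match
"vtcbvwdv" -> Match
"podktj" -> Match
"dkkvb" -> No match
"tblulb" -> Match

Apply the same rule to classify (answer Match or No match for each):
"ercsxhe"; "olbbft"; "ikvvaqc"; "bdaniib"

No match, Match, No match, No match

One predicate separates the groups cleanly: even length.
No match: "ercsxhe", since length 7. Match: "olbbft", since length 6. No match: "ikvvaqc", since length 7. No match: "bdaniib", since length 7.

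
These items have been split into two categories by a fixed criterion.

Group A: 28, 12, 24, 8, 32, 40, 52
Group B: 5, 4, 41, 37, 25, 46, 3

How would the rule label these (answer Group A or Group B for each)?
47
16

The pattern is that an item is 'Group A' exactly when: multiple of 4 AND at least 5.

Group B, Group A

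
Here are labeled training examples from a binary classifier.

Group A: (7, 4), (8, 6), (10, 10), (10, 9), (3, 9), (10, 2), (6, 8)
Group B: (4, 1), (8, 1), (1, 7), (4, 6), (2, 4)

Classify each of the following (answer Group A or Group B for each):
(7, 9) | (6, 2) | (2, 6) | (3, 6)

Rule: sum ≥ 11. This holds for each 'Group A' example and fails for each 'Group B' one.
(7, 9): 7+9 = 16 — matches, so Group A. (6, 2): 6+2 = 8 — does not pass, so Group B. (2, 6): 2+6 = 8 — does not pass, so Group B. (3, 6): 3+6 = 9 — does not pass, so Group B.

Group A, Group B, Group B, Group B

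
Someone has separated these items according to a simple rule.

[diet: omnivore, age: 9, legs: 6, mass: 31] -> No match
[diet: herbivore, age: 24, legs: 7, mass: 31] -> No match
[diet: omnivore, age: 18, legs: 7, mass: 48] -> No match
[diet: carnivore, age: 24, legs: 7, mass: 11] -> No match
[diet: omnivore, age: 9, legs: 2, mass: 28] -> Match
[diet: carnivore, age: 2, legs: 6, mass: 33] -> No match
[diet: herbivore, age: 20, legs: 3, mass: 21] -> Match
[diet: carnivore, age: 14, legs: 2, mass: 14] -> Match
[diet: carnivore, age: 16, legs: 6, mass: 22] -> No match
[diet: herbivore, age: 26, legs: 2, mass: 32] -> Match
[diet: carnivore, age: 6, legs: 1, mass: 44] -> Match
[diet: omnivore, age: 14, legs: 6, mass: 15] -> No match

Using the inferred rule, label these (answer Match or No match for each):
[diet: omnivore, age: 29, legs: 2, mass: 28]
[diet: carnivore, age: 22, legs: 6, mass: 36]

Match, No match

A rule that fits every label: legs ≤ 3 — true of each 'Match' example, false of each 'No match' one.
[diet: omnivore, age: 29, legs: 2, mass: 28]: legs = 2 — qualifies, so Match. [diet: carnivore, age: 22, legs: 6, mass: 36]: legs = 6 — does not pass, so No match.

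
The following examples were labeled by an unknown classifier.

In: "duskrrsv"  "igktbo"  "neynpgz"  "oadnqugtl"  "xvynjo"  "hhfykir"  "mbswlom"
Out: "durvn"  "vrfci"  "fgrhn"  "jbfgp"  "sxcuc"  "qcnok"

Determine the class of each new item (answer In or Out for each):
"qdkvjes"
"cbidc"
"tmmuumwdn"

The pattern is that an item is 'In' exactly when: length ≥ 6.
"qdkvjes": length 7, passes → In. "cbidc": length 5, does not fit → Out. "tmmuumwdn": length 9, passes → In.

In, Out, In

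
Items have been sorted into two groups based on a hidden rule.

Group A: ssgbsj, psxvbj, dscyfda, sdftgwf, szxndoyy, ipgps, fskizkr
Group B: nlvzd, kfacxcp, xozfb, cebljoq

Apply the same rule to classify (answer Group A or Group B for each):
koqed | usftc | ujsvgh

Group B, Group A, Group A

The distinguishing property — contains 's' — holds for all the 'Group A' cases and none of the 'Group B' cases.
koqed → no 's' → Group B.
usftc → has 's' → Group A.
ujsvgh → has 's' → Group A.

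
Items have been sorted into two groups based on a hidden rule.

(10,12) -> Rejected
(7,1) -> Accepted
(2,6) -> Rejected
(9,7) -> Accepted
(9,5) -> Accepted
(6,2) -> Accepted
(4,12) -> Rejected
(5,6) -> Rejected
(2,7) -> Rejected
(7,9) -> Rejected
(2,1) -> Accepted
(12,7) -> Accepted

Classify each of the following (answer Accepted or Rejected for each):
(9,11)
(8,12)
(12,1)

Rejected, Rejected, Accepted

Every 'Accepted' example satisfies: first > second. None of the 'Rejected' examples do.
Rejected: (9,11), since 9 < 11.
Rejected: (8,12), since 8 < 12.
Accepted: (12,1), since 12 > 1.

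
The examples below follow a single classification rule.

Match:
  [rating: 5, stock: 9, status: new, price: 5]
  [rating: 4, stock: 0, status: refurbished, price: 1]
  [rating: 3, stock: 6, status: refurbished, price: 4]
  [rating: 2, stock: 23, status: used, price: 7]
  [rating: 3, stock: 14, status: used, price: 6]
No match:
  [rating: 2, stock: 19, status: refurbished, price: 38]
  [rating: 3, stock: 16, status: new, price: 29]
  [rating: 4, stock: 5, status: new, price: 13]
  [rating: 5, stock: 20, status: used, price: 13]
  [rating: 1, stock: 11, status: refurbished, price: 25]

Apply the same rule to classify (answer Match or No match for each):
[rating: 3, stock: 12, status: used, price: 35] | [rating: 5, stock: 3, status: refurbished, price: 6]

The classifier is using: price ≤ 7.
[rating: 3, stock: 12, status: used, price: 35]: price = 35, does not fit → No match.
[rating: 5, stock: 3, status: refurbished, price: 6]: price = 6, checks out → Match.

No match, Match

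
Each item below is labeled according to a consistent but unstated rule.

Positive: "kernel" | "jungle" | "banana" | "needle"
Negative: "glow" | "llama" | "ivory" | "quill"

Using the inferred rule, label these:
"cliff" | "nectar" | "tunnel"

Negative, Positive, Positive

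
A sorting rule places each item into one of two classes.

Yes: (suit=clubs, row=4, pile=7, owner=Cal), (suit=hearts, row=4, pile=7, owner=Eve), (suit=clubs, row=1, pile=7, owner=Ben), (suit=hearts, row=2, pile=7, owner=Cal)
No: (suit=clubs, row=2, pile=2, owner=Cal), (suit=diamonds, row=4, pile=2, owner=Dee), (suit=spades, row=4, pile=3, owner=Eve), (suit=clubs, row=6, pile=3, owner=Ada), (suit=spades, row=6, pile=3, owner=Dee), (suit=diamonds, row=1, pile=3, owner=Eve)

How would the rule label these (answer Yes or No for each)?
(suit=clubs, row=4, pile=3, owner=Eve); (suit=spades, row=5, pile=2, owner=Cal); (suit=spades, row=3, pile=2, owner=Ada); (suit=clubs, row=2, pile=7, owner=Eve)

No, No, No, Yes

Every 'Yes' example satisfies: pile = 7. None of the 'No' examples do.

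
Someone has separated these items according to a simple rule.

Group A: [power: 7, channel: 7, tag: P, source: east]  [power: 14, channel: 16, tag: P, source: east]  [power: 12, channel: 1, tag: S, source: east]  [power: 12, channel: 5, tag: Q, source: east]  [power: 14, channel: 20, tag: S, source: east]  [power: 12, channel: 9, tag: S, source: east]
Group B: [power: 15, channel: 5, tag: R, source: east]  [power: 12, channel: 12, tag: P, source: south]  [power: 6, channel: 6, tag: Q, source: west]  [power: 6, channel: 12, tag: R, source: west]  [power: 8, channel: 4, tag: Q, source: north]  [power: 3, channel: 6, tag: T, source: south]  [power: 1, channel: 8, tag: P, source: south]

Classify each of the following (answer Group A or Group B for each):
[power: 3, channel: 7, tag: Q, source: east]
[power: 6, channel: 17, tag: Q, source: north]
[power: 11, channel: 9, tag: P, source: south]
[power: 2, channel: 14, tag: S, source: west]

Group A, Group B, Group B, Group B

Every 'Group A' example satisfies: source is east AND power ≤ 14. None of the 'Group B' examples do.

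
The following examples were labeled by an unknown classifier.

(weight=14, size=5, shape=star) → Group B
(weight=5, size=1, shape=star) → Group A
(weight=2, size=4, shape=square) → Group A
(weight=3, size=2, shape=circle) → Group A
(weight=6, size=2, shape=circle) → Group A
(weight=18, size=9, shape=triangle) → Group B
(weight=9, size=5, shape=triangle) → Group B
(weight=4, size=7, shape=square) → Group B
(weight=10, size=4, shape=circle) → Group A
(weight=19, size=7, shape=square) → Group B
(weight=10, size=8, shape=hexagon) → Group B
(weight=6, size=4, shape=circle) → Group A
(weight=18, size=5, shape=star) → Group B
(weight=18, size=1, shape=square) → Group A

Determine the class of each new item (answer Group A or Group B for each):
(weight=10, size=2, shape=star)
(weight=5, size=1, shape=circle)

Every 'Group A' example satisfies: size ≤ 4. None of the 'Group B' examples do.

Group A, Group A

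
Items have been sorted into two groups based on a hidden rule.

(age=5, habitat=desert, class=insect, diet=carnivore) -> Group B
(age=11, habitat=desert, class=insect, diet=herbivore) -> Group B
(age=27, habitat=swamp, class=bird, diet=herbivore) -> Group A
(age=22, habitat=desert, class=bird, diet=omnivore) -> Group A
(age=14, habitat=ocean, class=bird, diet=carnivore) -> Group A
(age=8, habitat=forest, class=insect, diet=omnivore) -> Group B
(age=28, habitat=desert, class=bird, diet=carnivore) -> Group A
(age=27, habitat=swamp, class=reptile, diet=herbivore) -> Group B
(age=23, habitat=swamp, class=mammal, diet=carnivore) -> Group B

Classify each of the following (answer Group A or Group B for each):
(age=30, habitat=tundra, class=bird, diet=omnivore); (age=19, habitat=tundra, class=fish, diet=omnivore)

Group A, Group B

The pattern is that an item is 'Group A' exactly when: class is bird.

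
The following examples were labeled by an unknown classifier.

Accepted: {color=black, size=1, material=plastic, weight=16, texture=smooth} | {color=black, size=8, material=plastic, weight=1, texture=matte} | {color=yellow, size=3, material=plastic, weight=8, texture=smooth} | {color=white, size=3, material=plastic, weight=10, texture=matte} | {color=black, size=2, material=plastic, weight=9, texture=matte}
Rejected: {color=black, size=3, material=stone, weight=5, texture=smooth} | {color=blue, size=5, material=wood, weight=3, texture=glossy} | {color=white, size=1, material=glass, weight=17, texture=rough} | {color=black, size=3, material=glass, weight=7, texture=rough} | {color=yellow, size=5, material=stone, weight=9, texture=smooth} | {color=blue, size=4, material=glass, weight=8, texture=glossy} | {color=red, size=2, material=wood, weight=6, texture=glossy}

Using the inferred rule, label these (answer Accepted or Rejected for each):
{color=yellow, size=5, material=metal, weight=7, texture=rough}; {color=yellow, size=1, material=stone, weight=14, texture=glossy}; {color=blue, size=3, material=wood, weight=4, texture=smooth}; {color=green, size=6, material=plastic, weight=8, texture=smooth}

Rejected, Rejected, Rejected, Accepted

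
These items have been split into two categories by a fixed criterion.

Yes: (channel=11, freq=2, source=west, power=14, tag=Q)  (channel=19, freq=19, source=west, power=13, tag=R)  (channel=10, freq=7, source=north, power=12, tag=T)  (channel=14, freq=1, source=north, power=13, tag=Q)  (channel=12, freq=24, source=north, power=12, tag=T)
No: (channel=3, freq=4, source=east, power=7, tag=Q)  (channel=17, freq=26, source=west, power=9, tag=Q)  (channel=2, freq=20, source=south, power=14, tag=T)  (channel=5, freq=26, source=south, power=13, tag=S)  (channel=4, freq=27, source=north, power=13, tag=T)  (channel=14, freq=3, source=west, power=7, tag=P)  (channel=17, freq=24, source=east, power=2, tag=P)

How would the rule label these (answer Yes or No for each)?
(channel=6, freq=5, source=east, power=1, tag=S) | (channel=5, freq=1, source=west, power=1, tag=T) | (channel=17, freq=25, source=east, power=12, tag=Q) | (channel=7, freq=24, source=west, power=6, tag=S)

The rule appears to be: power ≥ 12 AND channel ≥ 10.
(channel=6, freq=5, source=east, power=1, tag=S): power = 1, channel = 6 — fails this test, so No.
(channel=5, freq=1, source=west, power=1, tag=T): power = 1, channel = 5 — fails this test, so No.
(channel=17, freq=25, source=east, power=12, tag=Q): power = 12, channel = 17 — fits, so Yes.
(channel=7, freq=24, source=west, power=6, tag=S): power = 6, channel = 7 — fails this test, so No.

No, No, Yes, No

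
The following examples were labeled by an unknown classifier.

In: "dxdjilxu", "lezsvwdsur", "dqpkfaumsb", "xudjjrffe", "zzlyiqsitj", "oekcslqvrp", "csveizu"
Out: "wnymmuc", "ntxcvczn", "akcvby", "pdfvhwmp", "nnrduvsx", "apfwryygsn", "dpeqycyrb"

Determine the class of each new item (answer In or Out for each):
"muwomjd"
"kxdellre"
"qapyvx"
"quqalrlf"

Rule: has ≥ 2 vowels. This holds for each 'In' example and fails for each 'Out' one.
"muwomjd" — 2 vowels, hence In.
"kxdellre" — 2 vowels, hence In.
"qapyvx" — 1 vowel, hence Out.
"quqalrlf" — 2 vowels, hence In.

In, In, Out, In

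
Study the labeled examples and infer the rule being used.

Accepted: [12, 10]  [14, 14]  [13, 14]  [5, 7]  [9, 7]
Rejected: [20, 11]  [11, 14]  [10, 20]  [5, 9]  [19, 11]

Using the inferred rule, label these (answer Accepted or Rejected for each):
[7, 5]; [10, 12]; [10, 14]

The simplest hypothesis consistent with all the labels is: |first − second| ≤ 2.

Accepted, Accepted, Rejected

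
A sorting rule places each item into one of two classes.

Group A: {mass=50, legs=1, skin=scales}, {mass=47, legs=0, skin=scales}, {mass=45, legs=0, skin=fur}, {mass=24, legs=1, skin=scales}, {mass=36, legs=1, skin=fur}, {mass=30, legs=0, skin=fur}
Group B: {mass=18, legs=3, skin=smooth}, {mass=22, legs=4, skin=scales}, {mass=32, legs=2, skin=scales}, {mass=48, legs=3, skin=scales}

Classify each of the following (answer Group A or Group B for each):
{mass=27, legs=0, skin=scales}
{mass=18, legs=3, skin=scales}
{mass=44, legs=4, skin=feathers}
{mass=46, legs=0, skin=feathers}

One predicate separates the groups cleanly: legs ≤ 1.
{mass=27, legs=0, skin=scales} → legs = 0 → Group A.
{mass=18, legs=3, skin=scales} → legs = 3 → Group B.
{mass=44, legs=4, skin=feathers} → legs = 4 → Group B.
{mass=46, legs=0, skin=feathers} → legs = 0 → Group A.

Group A, Group B, Group B, Group A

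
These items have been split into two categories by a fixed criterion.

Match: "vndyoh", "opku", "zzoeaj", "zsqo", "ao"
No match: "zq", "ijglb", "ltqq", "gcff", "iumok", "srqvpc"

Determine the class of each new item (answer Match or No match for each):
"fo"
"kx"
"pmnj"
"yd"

Match, No match, No match, No match

One predicate separates the groups cleanly: even length AND contains 'o'.
"fo": length 2, has 'o' — meets the rule, so Match.
"kx": length 2, no 'o' — fails the rule, so No match.
"pmnj": length 4, no 'o' — fails the rule, so No match.
"yd": length 2, no 'o' — fails the rule, so No match.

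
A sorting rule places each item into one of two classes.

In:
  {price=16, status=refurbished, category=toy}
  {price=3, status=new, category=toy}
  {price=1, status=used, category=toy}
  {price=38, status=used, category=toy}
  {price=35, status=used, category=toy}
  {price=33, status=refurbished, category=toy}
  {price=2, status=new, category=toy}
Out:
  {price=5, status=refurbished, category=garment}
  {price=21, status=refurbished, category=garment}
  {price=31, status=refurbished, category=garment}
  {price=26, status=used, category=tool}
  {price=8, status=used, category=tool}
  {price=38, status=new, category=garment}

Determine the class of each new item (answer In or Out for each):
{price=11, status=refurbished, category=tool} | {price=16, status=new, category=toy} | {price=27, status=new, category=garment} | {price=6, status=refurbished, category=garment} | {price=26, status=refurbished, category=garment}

Out, In, Out, Out, Out

A rule that fits every label: category is toy — true of each 'In' example, false of each 'Out' one.
{price=11, status=refurbished, category=tool}: category is tool — doesn't match, so Out.
{price=16, status=new, category=toy}: category is toy — satisfies this, so In.
{price=27, status=new, category=garment}: category is garment — doesn't match, so Out.
{price=6, status=refurbished, category=garment}: category is garment — doesn't match, so Out.
{price=26, status=refurbished, category=garment}: category is garment — doesn't match, so Out.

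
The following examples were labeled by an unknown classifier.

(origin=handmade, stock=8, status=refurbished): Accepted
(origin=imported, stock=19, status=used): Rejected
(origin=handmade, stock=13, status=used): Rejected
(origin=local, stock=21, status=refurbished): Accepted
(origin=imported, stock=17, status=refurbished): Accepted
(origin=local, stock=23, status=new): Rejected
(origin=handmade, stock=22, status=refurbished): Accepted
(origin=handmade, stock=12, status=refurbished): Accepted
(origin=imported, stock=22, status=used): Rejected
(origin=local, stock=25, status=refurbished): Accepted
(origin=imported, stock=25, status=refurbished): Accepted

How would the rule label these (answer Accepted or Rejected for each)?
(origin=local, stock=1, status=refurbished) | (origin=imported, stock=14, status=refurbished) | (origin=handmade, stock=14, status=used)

Accepted, Accepted, Rejected

The simplest hypothesis consistent with all the labels is: status is refurbished.
Accepted: (origin=local, stock=1, status=refurbished), since status is refurbished. Accepted: (origin=imported, stock=14, status=refurbished), since status is refurbished. Rejected: (origin=handmade, stock=14, status=used), since status is used.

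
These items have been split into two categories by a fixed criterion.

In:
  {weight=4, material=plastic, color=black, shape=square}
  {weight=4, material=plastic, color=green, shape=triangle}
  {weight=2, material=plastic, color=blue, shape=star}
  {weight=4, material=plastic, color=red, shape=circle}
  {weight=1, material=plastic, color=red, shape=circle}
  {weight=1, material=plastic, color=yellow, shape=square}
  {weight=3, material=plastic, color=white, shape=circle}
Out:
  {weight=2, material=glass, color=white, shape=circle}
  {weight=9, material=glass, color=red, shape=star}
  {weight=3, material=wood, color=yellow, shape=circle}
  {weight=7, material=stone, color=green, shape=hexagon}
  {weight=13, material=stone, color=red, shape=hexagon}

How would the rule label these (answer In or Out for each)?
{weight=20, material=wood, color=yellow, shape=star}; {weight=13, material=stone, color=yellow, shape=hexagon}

The classifier is using: material is plastic.
{weight=20, material=wood, color=yellow, shape=star}: material is wood, does not satisfy this → Out. {weight=13, material=stone, color=yellow, shape=hexagon}: material is stone, does not satisfy this → Out.

Out, Out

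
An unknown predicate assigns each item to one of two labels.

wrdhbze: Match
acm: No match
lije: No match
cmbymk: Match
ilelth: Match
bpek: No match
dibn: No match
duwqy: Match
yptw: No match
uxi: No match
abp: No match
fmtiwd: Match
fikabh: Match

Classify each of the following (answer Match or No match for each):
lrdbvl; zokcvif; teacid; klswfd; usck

Match, Match, Match, Match, No match

'Match' ⟺ length ≥ 5.
lrdbvl: length 6, fits → Match.
zokcvif: length 7, fits → Match.
teacid: length 6, fits → Match.
klswfd: length 6, fits → Match.
usck: length 4, doesn't qualify → No match.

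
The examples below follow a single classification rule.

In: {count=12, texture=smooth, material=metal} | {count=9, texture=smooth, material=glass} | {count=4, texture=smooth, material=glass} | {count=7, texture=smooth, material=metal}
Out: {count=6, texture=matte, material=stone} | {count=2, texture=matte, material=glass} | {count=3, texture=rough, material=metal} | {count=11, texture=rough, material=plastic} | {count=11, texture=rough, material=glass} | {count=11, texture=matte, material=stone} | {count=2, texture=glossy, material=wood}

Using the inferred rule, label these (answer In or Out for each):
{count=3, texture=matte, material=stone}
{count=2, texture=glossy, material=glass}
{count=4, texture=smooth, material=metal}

Out, Out, In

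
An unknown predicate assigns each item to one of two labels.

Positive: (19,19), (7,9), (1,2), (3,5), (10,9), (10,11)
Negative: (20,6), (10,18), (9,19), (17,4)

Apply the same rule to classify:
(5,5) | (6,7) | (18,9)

Positive, Positive, Negative

The pattern is that an item is 'Positive' exactly when: |first − second| ≤ 2.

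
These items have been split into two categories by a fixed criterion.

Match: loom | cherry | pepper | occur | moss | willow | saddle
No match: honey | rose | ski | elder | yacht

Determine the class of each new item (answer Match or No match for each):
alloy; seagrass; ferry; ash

Match, Match, Match, No match

The rule appears to be: has a double letter.
alloy — 'll' doubled, hence Match. seagrass — 'ss' doubled, hence Match. ferry — 'rr' doubled, hence Match. ash — no doubled letter, hence No match.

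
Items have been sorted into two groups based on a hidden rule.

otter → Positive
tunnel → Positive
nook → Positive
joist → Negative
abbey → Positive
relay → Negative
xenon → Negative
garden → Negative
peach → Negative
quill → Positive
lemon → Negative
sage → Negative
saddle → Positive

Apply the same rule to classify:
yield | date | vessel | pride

Checking candidate rules against both groups, what survives is: has a double letter.
yield: Negative (no doubled letter). date: Negative (no doubled letter). vessel: Positive ('ss' doubled). pride: Negative (no doubled letter).

Negative, Negative, Positive, Negative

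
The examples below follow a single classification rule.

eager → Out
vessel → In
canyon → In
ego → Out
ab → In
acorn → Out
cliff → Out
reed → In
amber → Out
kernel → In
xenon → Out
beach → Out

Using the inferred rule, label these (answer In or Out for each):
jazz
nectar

In, In

Looking at the examples, the only property every 'In' case has and every 'Out' case lacks is: even length.
jazz: length 4, has this property → In. nectar: length 6, has this property → In.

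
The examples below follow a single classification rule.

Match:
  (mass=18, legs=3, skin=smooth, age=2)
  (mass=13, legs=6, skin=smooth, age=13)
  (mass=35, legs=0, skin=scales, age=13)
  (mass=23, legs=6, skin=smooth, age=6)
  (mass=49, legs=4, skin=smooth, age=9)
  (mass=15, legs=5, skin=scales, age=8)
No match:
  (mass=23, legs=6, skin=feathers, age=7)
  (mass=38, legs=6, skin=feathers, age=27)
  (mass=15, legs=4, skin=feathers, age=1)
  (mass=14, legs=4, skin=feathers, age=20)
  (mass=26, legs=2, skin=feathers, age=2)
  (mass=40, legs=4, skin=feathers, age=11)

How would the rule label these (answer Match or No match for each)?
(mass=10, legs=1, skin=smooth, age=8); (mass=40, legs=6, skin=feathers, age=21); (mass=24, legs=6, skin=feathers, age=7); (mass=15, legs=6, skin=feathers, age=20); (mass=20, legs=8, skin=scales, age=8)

Match, No match, No match, No match, Match

The simplest hypothesis consistent with all the labels is: skin is not feathers.
(mass=10, legs=1, skin=smooth, age=8): skin is smooth, qualifies → Match. (mass=40, legs=6, skin=feathers, age=21): skin is feathers, does not satisfy this → No match. (mass=24, legs=6, skin=feathers, age=7): skin is feathers, does not satisfy this → No match. (mass=15, legs=6, skin=feathers, age=20): skin is feathers, does not satisfy this → No match. (mass=20, legs=8, skin=scales, age=8): skin is scales, qualifies → Match.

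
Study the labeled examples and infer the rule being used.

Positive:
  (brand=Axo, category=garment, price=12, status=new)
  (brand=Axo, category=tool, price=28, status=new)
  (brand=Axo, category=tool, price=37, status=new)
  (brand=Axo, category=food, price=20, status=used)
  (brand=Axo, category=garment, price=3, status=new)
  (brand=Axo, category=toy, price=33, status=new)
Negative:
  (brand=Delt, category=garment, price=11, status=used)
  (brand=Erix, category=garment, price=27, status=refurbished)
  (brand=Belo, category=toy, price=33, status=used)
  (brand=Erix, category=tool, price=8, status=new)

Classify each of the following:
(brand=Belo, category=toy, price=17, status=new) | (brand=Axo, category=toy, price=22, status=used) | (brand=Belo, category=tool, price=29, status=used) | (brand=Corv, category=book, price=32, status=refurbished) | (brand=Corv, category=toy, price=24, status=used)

The pattern is that an item is 'Positive' exactly when: brand is Axo.
Negative: (brand=Belo, category=toy, price=17, status=new), since brand is Belo.
Positive: (brand=Axo, category=toy, price=22, status=used), since brand is Axo.
Negative: (brand=Belo, category=tool, price=29, status=used), since brand is Belo.
Negative: (brand=Corv, category=book, price=32, status=refurbished), since brand is Corv.
Negative: (brand=Corv, category=toy, price=24, status=used), since brand is Corv.

Negative, Positive, Negative, Negative, Negative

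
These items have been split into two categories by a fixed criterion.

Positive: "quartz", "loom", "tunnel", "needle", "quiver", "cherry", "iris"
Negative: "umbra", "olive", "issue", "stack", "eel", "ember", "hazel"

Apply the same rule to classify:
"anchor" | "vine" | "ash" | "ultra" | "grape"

The common property of the 'Positive' items is: even length. No 'Negative' item has it.
"anchor": length 6 — qualifies, so Positive. "vine": length 4 — qualifies, so Positive. "ash": length 3 — doesn't match, so Negative. "ultra": length 5 — doesn't match, so Negative. "grape": length 5 — doesn't match, so Negative.

Positive, Positive, Negative, Negative, Negative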